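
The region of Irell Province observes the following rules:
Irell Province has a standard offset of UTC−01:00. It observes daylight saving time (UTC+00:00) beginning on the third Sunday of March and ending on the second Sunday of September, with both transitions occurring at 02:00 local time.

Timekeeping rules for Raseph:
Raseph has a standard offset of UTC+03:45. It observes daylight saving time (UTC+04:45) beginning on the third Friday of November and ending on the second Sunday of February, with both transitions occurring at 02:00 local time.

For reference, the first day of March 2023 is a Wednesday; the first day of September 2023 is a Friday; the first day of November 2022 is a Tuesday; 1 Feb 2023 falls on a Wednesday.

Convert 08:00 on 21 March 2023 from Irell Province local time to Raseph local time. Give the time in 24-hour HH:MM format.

1 March 2023 is a Wednesday, so the first Sunday is March 5 and the third is March 19.
1 September 2023 is a Friday, so the first Sunday is September 3 and the second is September 10.
21 March 2023 lies within the daylight-saving period (19 March – 10 September), so Irell Province is on daylight time, UTC+00:00.
08:00 Irell Province − 0h = 08:00 UTC.
1 November 2022 is a Tuesday, so the first Friday is November 4 and the third is November 18.
1 February 2023 is a Wednesday, so the first Sunday is February 5 and the second is February 12.
At the standard offset (UTC+03:45), 08:00 UTC + 3h45m = 11:45 Raseph standard time.
The standard-time date in Raseph, 21 March 2023, does not fall between 18 November 2022 and 12 February 2023, so daylight saving is not in effect and Raseph is at UTC+03:45.
08:00 UTC + 3h45m = 11:45 Raseph.

11:45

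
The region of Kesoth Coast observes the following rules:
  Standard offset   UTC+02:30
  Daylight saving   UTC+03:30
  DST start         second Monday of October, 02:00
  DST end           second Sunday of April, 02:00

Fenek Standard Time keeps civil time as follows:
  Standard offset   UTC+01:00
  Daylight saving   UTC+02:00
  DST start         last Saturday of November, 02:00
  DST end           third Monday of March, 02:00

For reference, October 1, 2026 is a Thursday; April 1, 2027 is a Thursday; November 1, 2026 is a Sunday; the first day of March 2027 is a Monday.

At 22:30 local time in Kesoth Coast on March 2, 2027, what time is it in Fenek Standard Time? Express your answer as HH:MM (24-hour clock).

1 October 2026 is a Thursday, so the first Monday is October 5 and the second is October 12.
1 April 2027 is a Thursday, so the first Sunday is April 4 and the second is April 11.
March 2, 2027 lies within the daylight-saving period (12 October 2026 – 11 April 2027), so Kesoth Coast is on daylight time, UTC+03:30.
22:30 Kesoth Coast − 3h30m = 19:00 UTC.
1 November 2026 is a Sunday, so Saturdays fall on 7, 14, 21, 28; the last is November 28.
1 March 2027 is a Monday, so the first Monday is March 1 and the third is March 15.
At the standard offset (UTC+01:00), 19:00 UTC + 1h = 20:00 Fenek Standard Time standard time.
The standard-time date in Fenek Standard Time, March 2, 2027, lies within the daylight-saving period (28 November 2026 – 15 March 2027), so Fenek Standard Time is on daylight time, UTC+02:00.
19:00 UTC + 2h = 21:00 Fenek Standard Time.

21:00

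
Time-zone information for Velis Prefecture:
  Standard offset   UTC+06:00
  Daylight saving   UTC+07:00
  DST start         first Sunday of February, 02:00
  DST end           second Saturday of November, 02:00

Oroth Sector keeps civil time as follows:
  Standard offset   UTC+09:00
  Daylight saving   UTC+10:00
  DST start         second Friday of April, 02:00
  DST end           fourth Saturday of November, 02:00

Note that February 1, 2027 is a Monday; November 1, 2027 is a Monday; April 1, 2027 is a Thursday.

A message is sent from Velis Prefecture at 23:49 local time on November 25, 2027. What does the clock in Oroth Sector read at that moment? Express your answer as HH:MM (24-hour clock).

1 February 2027 is a Monday, so the first Sunday is February 7.
1 November 2027 is a Monday, so the first Saturday is November 6 and the second is November 13.
Daylight saving runs 7 February – 13 November; November 25, 2027 is outside that window, so Velis Prefecture is on standard time at UTC+06:00.
23:49 Velis Prefecture − 6h = 17:49 UTC.
1 April 2027 is a Thursday, so the first Friday is April 2 and the second is April 9.
1 November 2027 is a Monday, so the first Saturday is November 6 and the fourth is November 27.
At the standard offset (UTC+09:00), 17:49 UTC + 9h = 02:49 Oroth Sector standard time (rolling into the next day, 26 November 2027).
Daylight saving runs 9 April – 27 November; the standard-time date in Oroth Sector, November 26, 2027, is inside that window, so Oroth Sector is at UTC+10:00.
17:49 UTC + 10h = 03:49 Oroth Sector (rolling into the next day, 26 November 2027).

03:49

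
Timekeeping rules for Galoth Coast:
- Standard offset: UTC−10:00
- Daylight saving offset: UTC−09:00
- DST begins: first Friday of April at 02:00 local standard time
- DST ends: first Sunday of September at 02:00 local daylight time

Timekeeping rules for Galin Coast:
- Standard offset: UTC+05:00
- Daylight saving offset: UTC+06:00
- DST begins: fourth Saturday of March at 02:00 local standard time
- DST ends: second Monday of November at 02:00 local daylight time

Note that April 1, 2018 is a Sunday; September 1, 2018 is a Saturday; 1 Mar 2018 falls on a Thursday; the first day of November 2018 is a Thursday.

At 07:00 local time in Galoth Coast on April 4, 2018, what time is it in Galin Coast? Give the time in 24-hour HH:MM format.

1 April 2018 is a Sunday, so the first Friday is April 6.
1 September 2018 is a Saturday, so the first Sunday is September 2.
April 4, 2018 is outside the daylight-saving period (6 April – 2 September), so Galoth Coast is on standard time, UTC−10:00.
07:00 Galoth Coast + 10h = 17:00 UTC.
1 March 2018 is a Thursday, so the first Saturday is March 3 and the fourth is March 24.
1 November 2018 is a Thursday, so the first Monday is November 5 and the second is November 12.
At the standard offset (UTC+05:00), 17:00 UTC + 5h = 22:00 Galin Coast standard time.
Daylight saving runs 24 March – 12 November; the standard-time date in Galin Coast, April 4, 2018, is inside that window, so Galin Coast is at UTC+06:00.
17:00 UTC + 6h = 23:00 Galin Coast.

23:00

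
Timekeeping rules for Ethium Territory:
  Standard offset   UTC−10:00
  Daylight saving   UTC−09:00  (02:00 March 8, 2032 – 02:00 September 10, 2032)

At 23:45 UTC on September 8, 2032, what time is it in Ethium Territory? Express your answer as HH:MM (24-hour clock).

14:45

At the standard offset (UTC−10:00), 23:45 UTC − 10h = 13:45 Ethium Territory standard time.
The standard-time date in Ethium Territory, September 8, 2032, lies within the daylight-saving period (8 March – 10 September), so Ethium Territory is on daylight time, UTC−09:00.
23:45 UTC − 9h = 14:45 local.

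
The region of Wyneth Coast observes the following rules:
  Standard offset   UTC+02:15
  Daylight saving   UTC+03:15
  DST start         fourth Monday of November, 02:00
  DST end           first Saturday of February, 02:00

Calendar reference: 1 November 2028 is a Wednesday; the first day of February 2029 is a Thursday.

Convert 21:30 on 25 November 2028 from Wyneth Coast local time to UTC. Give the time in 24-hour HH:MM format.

1 November 2028 is a Wednesday, so the first Monday is November 6 and the fourth is November 27.
1 February 2029 is a Thursday, so the first Saturday is February 3.
25 November 2028 does not fall between 27 November 2028 and 3 February 2029, so daylight saving is not in effect and Wyneth Coast is at UTC+02:15.
21:30 local − 2h15m = 19:15 UTC.

19:15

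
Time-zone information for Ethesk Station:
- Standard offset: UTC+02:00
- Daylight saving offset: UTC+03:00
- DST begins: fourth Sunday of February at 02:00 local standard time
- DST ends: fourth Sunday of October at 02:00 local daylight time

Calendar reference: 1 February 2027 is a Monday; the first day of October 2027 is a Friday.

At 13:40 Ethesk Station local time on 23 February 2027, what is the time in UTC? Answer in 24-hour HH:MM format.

1 February 2027 is a Monday, so the first Sunday is February 7 and the fourth is February 28.
1 October 2027 is a Friday, so the first Sunday is October 3 and the fourth is October 24.
23 February 2027 does not fall between 28 February and 24 October, so daylight saving is not in effect and Ethesk Station is at UTC+02:00.
13:40 local − 2h = 11:40 UTC.

11:40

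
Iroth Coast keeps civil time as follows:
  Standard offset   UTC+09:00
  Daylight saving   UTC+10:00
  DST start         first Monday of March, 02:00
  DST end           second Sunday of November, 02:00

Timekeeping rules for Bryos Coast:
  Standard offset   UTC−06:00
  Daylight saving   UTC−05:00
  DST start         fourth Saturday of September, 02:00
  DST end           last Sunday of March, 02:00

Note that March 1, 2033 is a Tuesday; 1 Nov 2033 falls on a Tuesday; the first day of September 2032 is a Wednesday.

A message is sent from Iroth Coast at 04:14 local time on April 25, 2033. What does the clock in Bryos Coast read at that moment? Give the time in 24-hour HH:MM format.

12:14

1 March 2033 is a Tuesday, so the first Monday is March 7.
1 November 2033 is a Tuesday, so the first Sunday is November 6 and the second is November 13.
Daylight saving runs 7 March – 13 November; April 25, 2033 is inside that window, so Iroth Coast is at UTC+10:00.
04:14 Iroth Coast − 10h = 18:14 UTC (rolling into the previous day, 24 April 2033).
1 September 2032 is a Wednesday, so the first Saturday is September 4 and the fourth is September 25.
1 March 2033 is a Tuesday, so Sundays fall on 6, 13, 20, 27; the last is March 27.
At the standard offset (UTC−06:00), 18:14 UTC − 6h = 12:14 Bryos Coast standard time.
The standard-time date in Bryos Coast, April 24, 2033, does not fall between 25 September 2032 and 27 March 2033, so daylight saving is not in effect and Bryos Coast is at UTC−06:00.
18:14 UTC − 6h = 12:14 Bryos Coast.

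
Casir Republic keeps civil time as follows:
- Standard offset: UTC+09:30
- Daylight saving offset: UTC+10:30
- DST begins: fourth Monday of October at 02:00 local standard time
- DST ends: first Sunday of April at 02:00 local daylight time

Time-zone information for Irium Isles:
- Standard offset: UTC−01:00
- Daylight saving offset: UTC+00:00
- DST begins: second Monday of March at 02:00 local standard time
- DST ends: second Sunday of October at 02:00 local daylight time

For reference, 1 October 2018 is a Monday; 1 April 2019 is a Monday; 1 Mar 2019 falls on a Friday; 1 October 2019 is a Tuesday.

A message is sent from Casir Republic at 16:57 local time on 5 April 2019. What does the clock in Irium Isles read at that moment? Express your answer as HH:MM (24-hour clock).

1 October 2018 is a Monday, so the first Monday is October 1 and the fourth is October 22.
1 April 2019 is a Monday, so the first Sunday is April 7.
5 April 2019 falls between 22 October 2018 and 7 April 2019, so daylight saving is in effect and Casir Republic is at UTC+10:30.
16:57 Casir Republic − 10h30m = 06:27 UTC.
1 March 2019 is a Friday, so the first Monday is March 4 and the second is March 11.
1 October 2019 is a Tuesday, so the first Sunday is October 6 and the second is October 13.
At the standard offset (UTC−01:00), 06:27 UTC − 1h = 05:27 Irium Isles standard time.
The standard-time date in Irium Isles, 5 April 2019, falls between 11 March and 13 October, so daylight saving is in effect and Irium Isles is at UTC+00:00.
06:27 UTC + 0h = 06:27 Irium Isles.

06:27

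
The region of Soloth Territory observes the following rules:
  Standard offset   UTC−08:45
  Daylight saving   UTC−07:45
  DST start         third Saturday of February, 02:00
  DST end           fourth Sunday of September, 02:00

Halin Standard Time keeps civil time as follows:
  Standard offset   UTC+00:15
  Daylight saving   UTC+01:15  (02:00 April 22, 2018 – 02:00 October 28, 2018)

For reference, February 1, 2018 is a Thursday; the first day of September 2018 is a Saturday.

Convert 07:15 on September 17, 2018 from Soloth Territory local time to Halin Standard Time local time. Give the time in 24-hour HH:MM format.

16:15

1 February 2018 is a Thursday, so the first Saturday is February 3 and the third is February 17.
1 September 2018 is a Saturday, so the first Sunday is September 2 and the fourth is September 23.
September 17, 2018 falls between 17 February and 23 September, so daylight saving is in effect and Soloth Territory is at UTC−07:45.
07:15 Soloth Territory + 7h45m = 15:00 UTC.
At the standard offset (UTC+00:15), 15:00 UTC + 0h15m = 15:15 Halin Standard Time standard time.
The standard-time date in Halin Standard Time, September 17, 2018, lies within the daylight-saving period (22 April – 28 October), so Halin Standard Time is on daylight time, UTC+01:15.
15:00 UTC + 1h15m = 16:15 Halin Standard Time.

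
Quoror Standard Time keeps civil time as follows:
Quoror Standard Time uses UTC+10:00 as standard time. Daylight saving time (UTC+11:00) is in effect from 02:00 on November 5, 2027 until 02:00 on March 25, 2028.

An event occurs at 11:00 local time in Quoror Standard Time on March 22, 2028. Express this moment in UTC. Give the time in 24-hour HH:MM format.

00:00

March 22, 2028 falls between 5 November 2027 and 25 March 2028, so daylight saving is in effect and Quoror Standard Time is at UTC+11:00.
11:00 local − 11h = 00:00 UTC.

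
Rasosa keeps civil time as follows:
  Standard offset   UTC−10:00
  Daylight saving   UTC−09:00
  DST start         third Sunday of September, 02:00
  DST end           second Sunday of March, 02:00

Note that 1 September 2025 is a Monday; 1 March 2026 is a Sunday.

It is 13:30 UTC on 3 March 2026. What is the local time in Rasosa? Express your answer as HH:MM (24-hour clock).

04:30

1 September 2025 is a Monday, so the first Sunday is September 7 and the third is September 21.
1 March 2026 is a Sunday, so the first Sunday is March 1 and the second is March 8.
At the standard offset (UTC−10:00), 13:30 UTC − 10h = 03:30 Rasosa standard time.
Daylight saving runs 21 September 2025 – 8 March 2026; the standard-time date in Rasosa, 3 March 2026, is inside that window, so Rasosa is at UTC−09:00.
13:30 UTC − 9h = 04:30 local.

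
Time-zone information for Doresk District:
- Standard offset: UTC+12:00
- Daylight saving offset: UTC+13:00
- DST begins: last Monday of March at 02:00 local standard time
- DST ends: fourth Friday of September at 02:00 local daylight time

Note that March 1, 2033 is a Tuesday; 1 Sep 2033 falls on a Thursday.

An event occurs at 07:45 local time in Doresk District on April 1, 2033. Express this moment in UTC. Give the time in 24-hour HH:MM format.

1 March 2033 is a Tuesday, so Mondays fall on 7, 14, 21, 28; the last is March 28.
1 September 2033 is a Thursday, so the first Friday is September 2 and the fourth is September 23.
Daylight saving runs 28 March – 23 September; April 1, 2033 is inside that window, so Doresk District is at UTC+13:00.
07:45 local − 13h = 18:45 UTC (rolling into the previous day, 31 March 2033).

18:45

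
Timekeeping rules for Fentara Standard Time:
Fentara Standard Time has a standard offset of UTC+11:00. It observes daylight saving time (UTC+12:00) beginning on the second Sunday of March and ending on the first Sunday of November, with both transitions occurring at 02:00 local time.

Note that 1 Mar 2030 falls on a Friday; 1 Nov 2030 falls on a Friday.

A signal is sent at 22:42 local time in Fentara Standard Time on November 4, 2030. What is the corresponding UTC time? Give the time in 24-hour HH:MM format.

11:42

1 March 2030 is a Friday, so the first Sunday is March 3 and the second is March 10.
1 November 2030 is a Friday, so the first Sunday is November 3.
November 4, 2030 does not fall between 10 March and 3 November, so daylight saving is not in effect and Fentara Standard Time is at UTC+11:00.
22:42 local − 11h = 11:42 UTC.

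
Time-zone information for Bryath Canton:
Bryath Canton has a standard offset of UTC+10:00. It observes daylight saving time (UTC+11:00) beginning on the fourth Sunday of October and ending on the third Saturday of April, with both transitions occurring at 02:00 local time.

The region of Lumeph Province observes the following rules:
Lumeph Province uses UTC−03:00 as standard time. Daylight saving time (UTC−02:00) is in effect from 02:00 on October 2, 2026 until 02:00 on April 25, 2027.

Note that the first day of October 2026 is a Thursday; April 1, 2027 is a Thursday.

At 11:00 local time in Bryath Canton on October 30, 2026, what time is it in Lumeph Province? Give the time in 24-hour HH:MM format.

1 October 2026 is a Thursday, so the first Sunday is October 4 and the fourth is October 25.
1 April 2027 is a Thursday, so the first Saturday is April 3 and the third is April 17.
Daylight saving runs 25 October 2026 – 17 April 2027; October 30, 2026 is inside that window, so Bryath Canton is at UTC+11:00.
11:00 Bryath Canton − 11h = 00:00 UTC.
At the standard offset (UTC−03:00), 00:00 UTC − 3h = 21:00 Lumeph Province standard time (rolling into the previous day, 29 October 2026).
Daylight saving runs 2 October 2026 – 25 April 2027; the standard-time date in Lumeph Province, October 29, 2026, is inside that window, so Lumeph Province is at UTC−02:00.
00:00 UTC − 2h = 22:00 Lumeph Province (rolling into the previous day, 29 October 2026).

22:00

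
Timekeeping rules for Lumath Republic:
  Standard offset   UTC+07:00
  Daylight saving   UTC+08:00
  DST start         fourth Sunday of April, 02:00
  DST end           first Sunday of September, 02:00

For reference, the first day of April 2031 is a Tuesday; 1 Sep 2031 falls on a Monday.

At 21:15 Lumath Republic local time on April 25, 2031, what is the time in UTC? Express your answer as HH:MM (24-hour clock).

14:15

1 April 2031 is a Tuesday, so the first Sunday is April 6 and the fourth is April 27.
1 September 2031 is a Monday, so the first Sunday is September 7.
Daylight saving runs 27 April – 7 September; April 25, 2031 is outside that window, so Lumath Republic is on standard time at UTC+07:00.
21:15 local − 7h = 14:15 UTC.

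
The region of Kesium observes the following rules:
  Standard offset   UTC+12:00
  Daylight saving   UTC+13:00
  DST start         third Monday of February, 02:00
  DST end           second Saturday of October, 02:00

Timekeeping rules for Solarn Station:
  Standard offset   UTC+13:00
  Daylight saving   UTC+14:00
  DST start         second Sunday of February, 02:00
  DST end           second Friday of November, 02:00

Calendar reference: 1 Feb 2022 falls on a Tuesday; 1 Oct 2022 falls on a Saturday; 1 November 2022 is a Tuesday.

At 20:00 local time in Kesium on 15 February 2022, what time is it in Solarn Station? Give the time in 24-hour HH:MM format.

1 February 2022 is a Tuesday, so the first Monday is February 7 and the third is February 21.
1 October 2022 is a Saturday, so the first Saturday is October 1 and the second is October 8.
15 February 2022 does not fall between 21 February and 8 October, so daylight saving is not in effect and Kesium is at UTC+12:00.
20:00 Kesium − 12h = 08:00 UTC.
1 February 2022 is a Tuesday, so the first Sunday is February 6 and the second is February 13.
1 November 2022 is a Tuesday, so the first Friday is November 4 and the second is November 11.
At the standard offset (UTC+13:00), 08:00 UTC + 13h = 21:00 Solarn Station standard time.
Daylight saving runs 13 February – 11 November; the standard-time date in Solarn Station, 15 February 2022, is inside that window, so Solarn Station is at UTC+14:00.
08:00 UTC + 14h = 22:00 Solarn Station.

22:00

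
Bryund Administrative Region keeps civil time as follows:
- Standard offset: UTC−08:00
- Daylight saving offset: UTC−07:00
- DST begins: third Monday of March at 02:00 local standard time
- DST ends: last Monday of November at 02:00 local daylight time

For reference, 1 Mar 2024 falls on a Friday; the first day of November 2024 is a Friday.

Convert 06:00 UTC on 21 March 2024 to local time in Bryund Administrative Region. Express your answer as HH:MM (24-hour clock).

1 March 2024 is a Friday, so the first Monday is March 4 and the third is March 18.
1 November 2024 is a Friday, so Mondays fall on 4, 11, 18, 25; the last is November 25.
At the standard offset (UTC−08:00), 06:00 UTC − 8h = 22:00 Bryund Administrative Region standard time (rolling into the previous day, 20 March 2024).
The standard-time date in Bryund Administrative Region, 20 March 2024, lies within the daylight-saving period (18 March – 25 November), so Bryund Administrative Region is on daylight time, UTC−07:00.
06:00 UTC − 7h = 23:00 local (rolling into the previous day, 20 March 2024).

23:00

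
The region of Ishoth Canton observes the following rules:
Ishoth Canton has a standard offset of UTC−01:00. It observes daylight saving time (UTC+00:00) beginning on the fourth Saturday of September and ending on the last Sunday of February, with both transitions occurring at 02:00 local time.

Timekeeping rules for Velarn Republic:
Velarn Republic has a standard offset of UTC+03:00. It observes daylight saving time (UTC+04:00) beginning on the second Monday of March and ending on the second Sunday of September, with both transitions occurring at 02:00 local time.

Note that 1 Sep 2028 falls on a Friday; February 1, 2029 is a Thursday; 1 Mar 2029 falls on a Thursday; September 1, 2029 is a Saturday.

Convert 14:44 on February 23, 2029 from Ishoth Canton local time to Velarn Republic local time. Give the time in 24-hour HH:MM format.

1 September 2028 is a Friday, so the first Saturday is September 2 and the fourth is September 23.
1 February 2029 is a Thursday, so Sundays fall on 4, 11, 18, 25; the last is February 25.
February 23, 2029 falls between 23 September 2028 and 25 February 2029, so daylight saving is in effect and Ishoth Canton is at UTC+00:00.
14:44 Ishoth Canton − 0h = 14:44 UTC.
1 March 2029 is a Thursday, so the first Monday is March 5 and the second is March 12.
1 September 2029 is a Saturday, so the first Sunday is September 2 and the second is September 9.
At the standard offset (UTC+03:00), 14:44 UTC + 3h = 17:44 Velarn Republic standard time.
The standard-time date in Velarn Republic, February 23, 2029, is outside the daylight-saving period (12 March – 9 September), so Velarn Republic is on standard time, UTC+03:00.
14:44 UTC + 3h = 17:44 Velarn Republic.

17:44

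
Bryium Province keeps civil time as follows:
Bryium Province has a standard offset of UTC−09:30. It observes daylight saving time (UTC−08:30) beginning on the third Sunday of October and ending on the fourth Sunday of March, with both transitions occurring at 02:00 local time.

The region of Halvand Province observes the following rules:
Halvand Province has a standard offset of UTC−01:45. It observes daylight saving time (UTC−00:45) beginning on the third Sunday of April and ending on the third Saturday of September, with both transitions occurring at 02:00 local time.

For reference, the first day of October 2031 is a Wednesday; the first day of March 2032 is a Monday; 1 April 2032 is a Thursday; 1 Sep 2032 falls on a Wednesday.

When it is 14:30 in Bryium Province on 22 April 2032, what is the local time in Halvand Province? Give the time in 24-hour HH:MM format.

23:15

1 October 2031 is a Wednesday, so the first Sunday is October 5 and the third is October 19.
1 March 2032 is a Monday, so the first Sunday is March 7 and the fourth is March 28.
Daylight saving runs 19 October 2031 – 28 March 2032; 22 April 2032 is outside that window, so Bryium Province is on standard time at UTC−09:30.
14:30 Bryium Province + 9h30m = 00:00 UTC (rolling into the next day, 23 April 2032).
1 April 2032 is a Thursday, so the first Sunday is April 4 and the third is April 18.
1 September 2032 is a Wednesday, so the first Saturday is September 4 and the third is September 18.
At the standard offset (UTC−01:45), 00:00 UTC − 1h45m = 22:15 Halvand Province standard time (rolling into the previous day, 22 April 2032).
The standard-time date in Halvand Province, 22 April 2032, falls between 18 April and 18 September, so daylight saving is in effect and Halvand Province is at UTC−00:45.
00:00 UTC − 0h45m = 23:15 Halvand Province (rolling into the previous day, 22 April 2032).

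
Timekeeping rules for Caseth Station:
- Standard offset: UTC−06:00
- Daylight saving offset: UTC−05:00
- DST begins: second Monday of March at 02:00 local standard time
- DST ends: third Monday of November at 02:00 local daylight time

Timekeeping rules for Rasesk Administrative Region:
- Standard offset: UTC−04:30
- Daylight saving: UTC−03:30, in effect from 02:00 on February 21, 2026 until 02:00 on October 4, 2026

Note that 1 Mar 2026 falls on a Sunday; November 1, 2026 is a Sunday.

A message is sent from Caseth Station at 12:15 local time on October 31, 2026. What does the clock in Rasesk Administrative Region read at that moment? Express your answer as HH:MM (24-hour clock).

1 March 2026 is a Sunday, so the first Monday is March 2 and the second is March 9.
1 November 2026 is a Sunday, so the first Monday is November 2 and the third is November 16.
October 31, 2026 lies within the daylight-saving period (9 March – 16 November), so Caseth Station is on daylight time, UTC−05:00.
12:15 Caseth Station + 5h = 17:15 UTC.
At the standard offset (UTC−04:30), 17:15 UTC − 4h30m = 12:45 Rasesk Administrative Region standard time.
The standard-time date in Rasesk Administrative Region, October 31, 2026, does not fall between 21 February and 4 October, so daylight saving is not in effect and Rasesk Administrative Region is at UTC−04:30.
17:15 UTC − 4h30m = 12:45 Rasesk Administrative Region.

12:45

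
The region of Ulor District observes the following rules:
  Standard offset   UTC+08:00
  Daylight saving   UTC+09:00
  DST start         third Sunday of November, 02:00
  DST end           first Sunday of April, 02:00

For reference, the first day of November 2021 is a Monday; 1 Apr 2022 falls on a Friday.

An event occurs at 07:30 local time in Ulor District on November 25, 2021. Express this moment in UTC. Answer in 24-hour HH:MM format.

22:30

1 November 2021 is a Monday, so the first Sunday is November 7 and the third is November 21.
1 April 2022 is a Friday, so the first Sunday is April 3.
November 25, 2021 falls between 21 November 2021 and 3 April 2022, so daylight saving is in effect and Ulor District is at UTC+09:00.
07:30 local − 9h = 22:30 UTC (rolling into the previous day, 24 November 2021).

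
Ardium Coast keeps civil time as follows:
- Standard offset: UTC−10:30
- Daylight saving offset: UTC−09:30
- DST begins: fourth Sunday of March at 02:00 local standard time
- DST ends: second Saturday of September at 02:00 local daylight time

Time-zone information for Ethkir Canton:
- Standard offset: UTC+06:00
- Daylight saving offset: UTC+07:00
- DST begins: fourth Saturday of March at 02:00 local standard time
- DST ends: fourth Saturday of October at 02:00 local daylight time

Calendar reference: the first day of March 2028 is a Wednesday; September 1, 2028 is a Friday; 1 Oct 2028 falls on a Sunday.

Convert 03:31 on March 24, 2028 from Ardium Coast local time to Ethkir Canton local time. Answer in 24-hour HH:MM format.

1 March 2028 is a Wednesday, so the first Sunday is March 5 and the fourth is March 26.
1 September 2028 is a Friday, so the first Saturday is September 2 and the second is September 9.
Daylight saving runs 26 March – 9 September; March 24, 2028 is outside that window, so Ardium Coast is on standard time at UTC−10:30.
03:31 Ardium Coast + 10h30m = 14:01 UTC.
1 March 2028 is a Wednesday, so the first Saturday is March 4 and the fourth is March 25.
1 October 2028 is a Sunday, so the first Saturday is October 7 and the fourth is October 28.
At the standard offset (UTC+06:00), 14:01 UTC + 6h = 20:01 Ethkir Canton standard time.
Daylight saving runs 25 March – 28 October; the standard-time date in Ethkir Canton, March 24, 2028, is outside that window, so Ethkir Canton is on standard time at UTC+06:00.
14:01 UTC + 6h = 20:01 Ethkir Canton.

20:01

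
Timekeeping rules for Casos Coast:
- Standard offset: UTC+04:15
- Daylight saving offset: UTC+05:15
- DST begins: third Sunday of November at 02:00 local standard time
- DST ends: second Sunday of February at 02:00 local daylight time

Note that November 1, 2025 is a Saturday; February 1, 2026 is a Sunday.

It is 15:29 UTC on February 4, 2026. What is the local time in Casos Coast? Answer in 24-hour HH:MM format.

20:44

1 November 2025 is a Saturday, so the first Sunday is November 2 and the third is November 16.
1 February 2026 is a Sunday, so the first Sunday is February 1 and the second is February 8.
At the standard offset (UTC+04:15), 15:29 UTC + 4h15m = 19:44 Casos Coast standard time.
Daylight saving runs 16 November 2025 – 8 February 2026; the standard-time date in Casos Coast, February 4, 2026, is inside that window, so Casos Coast is at UTC+05:15.
15:29 UTC + 5h15m = 20:44 local.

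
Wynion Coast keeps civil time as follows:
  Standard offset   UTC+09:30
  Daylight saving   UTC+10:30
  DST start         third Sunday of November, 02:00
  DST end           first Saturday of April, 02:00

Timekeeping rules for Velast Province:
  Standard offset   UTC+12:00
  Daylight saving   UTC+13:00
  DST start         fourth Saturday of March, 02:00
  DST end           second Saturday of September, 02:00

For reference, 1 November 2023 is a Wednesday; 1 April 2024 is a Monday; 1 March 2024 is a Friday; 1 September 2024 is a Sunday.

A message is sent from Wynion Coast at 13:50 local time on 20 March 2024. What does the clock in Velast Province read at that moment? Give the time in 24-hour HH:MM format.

1 November 2023 is a Wednesday, so the first Sunday is November 5 and the third is November 19.
1 April 2024 is a Monday, so the first Saturday is April 6.
20 March 2024 lies within the daylight-saving period (19 November 2023 – 6 April 2024), so Wynion Coast is on daylight time, UTC+10:30.
13:50 Wynion Coast − 10h30m = 03:20 UTC.
1 March 2024 is a Friday, so the first Saturday is March 2 and the fourth is March 23.
1 September 2024 is a Sunday, so the first Saturday is September 7 and the second is September 14.
At the standard offset (UTC+12:00), 03:20 UTC + 12h = 15:20 Velast Province standard time.
Daylight saving runs 23 March – 14 September; the standard-time date in Velast Province, 20 March 2024, is outside that window, so Velast Province is on standard time at UTC+12:00.
03:20 UTC + 12h = 15:20 Velast Province.

15:20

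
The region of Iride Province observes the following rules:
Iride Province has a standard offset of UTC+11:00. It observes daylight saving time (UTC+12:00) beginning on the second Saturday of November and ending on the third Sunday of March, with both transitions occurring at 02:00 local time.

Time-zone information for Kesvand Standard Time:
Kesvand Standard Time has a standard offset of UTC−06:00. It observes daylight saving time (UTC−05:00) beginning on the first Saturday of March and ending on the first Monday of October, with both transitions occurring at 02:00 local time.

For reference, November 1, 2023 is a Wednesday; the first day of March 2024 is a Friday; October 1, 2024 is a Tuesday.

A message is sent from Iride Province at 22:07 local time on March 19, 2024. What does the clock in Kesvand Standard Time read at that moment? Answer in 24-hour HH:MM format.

1 November 2023 is a Wednesday, so the first Saturday is November 4 and the second is November 11.
1 March 2024 is a Friday, so the first Sunday is March 3 and the third is March 17.
March 19, 2024 is outside the daylight-saving period (11 November 2023 – 17 March 2024), so Iride Province is on standard time, UTC+11:00.
22:07 Iride Province − 11h = 11:07 UTC.
1 March 2024 is a Friday, so the first Saturday is March 2.
1 October 2024 is a Tuesday, so the first Monday is October 7.
At the standard offset (UTC−06:00), 11:07 UTC − 6h = 05:07 Kesvand Standard Time standard time.
The standard-time date in Kesvand Standard Time, March 19, 2024, lies within the daylight-saving period (2 March – 7 October), so Kesvand Standard Time is on daylight time, UTC−05:00.
11:07 UTC − 5h = 06:07 Kesvand Standard Time.

06:07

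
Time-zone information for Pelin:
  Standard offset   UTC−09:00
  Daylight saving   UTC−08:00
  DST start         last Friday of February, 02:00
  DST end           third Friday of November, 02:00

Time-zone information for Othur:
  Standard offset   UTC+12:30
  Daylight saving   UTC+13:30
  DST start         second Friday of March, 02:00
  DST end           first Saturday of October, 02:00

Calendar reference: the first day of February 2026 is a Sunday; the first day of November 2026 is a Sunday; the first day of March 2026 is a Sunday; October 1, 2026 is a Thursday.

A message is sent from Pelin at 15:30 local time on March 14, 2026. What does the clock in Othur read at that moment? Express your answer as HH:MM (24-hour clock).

13:00

1 February 2026 is a Sunday, so Fridays fall on 6, 13, 20, 27; the last is February 27.
1 November 2026 is a Sunday, so the first Friday is November 6 and the third is November 20.
March 14, 2026 lies within the daylight-saving period (27 February – 20 November), so Pelin is on daylight time, UTC−08:00.
15:30 Pelin + 8h = 23:30 UTC.
1 March 2026 is a Sunday, so the first Friday is March 6 and the second is March 13.
1 October 2026 is a Thursday, so the first Saturday is October 3.
At the standard offset (UTC+12:30), 23:30 UTC + 12h30m = 12:00 Othur standard time (rolling into the next day, 15 March 2026).
The standard-time date in Othur, March 15, 2026, falls between 13 March and 3 October, so daylight saving is in effect and Othur is at UTC+13:30.
23:30 UTC + 13h30m = 13:00 Othur (rolling into the next day, 15 March 2026).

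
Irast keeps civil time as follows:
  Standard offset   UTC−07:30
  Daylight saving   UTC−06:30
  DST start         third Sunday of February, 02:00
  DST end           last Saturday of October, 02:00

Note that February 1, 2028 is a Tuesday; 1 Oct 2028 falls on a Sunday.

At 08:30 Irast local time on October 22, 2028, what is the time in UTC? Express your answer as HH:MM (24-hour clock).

15:00

1 February 2028 is a Tuesday, so the first Sunday is February 6 and the third is February 20.
1 October 2028 is a Sunday, so Saturdays fall on 7, 14, 21, 28; the last is October 28.
Daylight saving runs 20 February – 28 October; October 22, 2028 is inside that window, so Irast is at UTC−06:30.
08:30 local + 6h30m = 15:00 UTC.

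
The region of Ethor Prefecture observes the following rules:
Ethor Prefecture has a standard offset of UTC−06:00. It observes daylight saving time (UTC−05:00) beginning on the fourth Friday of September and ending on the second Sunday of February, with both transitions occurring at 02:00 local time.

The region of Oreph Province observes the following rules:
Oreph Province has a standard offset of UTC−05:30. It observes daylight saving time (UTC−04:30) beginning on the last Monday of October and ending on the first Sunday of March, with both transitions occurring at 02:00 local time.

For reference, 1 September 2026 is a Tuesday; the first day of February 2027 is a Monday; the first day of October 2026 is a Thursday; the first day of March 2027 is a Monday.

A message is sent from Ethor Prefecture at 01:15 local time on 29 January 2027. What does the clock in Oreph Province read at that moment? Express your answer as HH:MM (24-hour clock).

01:45

1 September 2026 is a Tuesday, so the first Friday is September 4 and the fourth is September 25.
1 February 2027 is a Monday, so the first Sunday is February 7 and the second is February 14.
29 January 2027 lies within the daylight-saving period (25 September 2026 – 14 February 2027), so Ethor Prefecture is on daylight time, UTC−05:00.
01:15 Ethor Prefecture + 5h = 06:15 UTC.
1 October 2026 is a Thursday, so Mondays fall on 5, 12, 19, 26; the last is October 26.
1 March 2027 is a Monday, so the first Sunday is March 7.
At the standard offset (UTC−05:30), 06:15 UTC − 5h30m = 00:45 Oreph Province standard time.
The standard-time date in Oreph Province, 29 January 2027, lies within the daylight-saving period (26 October 2026 – 7 March 2027), so Oreph Province is on daylight time, UTC−04:30.
06:15 UTC − 4h30m = 01:45 Oreph Province.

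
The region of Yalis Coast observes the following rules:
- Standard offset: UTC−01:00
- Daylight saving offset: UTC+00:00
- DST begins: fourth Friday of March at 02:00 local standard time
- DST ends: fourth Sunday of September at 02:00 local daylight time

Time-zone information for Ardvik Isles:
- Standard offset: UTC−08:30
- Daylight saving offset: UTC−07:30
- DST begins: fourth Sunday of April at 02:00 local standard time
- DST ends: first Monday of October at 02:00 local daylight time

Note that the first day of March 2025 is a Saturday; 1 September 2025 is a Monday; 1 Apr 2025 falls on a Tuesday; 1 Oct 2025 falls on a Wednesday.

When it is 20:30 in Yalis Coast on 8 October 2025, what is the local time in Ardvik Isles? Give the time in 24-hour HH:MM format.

13:00

1 March 2025 is a Saturday, so the first Friday is March 7 and the fourth is March 28.
1 September 2025 is a Monday, so the first Sunday is September 7 and the fourth is September 28.
8 October 2025 is outside the daylight-saving period (28 March – 28 September), so Yalis Coast is on standard time, UTC−01:00.
20:30 Yalis Coast + 1h = 21:30 UTC.
1 April 2025 is a Tuesday, so the first Sunday is April 6 and the fourth is April 27.
1 October 2025 is a Wednesday, so the first Monday is October 6.
At the standard offset (UTC−08:30), 21:30 UTC − 8h30m = 13:00 Ardvik Isles standard time.
The standard-time date in Ardvik Isles, 8 October 2025, is outside the daylight-saving period (27 April – 6 October), so Ardvik Isles is on standard time, UTC−08:30.
21:30 UTC − 8h30m = 13:00 Ardvik Isles.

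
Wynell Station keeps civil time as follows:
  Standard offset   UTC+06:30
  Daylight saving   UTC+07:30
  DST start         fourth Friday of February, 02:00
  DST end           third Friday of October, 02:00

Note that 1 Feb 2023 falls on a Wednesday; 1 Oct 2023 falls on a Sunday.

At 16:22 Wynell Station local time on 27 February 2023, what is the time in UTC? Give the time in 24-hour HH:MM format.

08:52

1 February 2023 is a Wednesday, so the first Friday is February 3 and the fourth is February 24.
1 October 2023 is a Sunday, so the first Friday is October 6 and the third is October 20.
27 February 2023 falls between 24 February and 20 October, so daylight saving is in effect and Wynell Station is at UTC+07:30.
16:22 local − 7h30m = 08:52 UTC.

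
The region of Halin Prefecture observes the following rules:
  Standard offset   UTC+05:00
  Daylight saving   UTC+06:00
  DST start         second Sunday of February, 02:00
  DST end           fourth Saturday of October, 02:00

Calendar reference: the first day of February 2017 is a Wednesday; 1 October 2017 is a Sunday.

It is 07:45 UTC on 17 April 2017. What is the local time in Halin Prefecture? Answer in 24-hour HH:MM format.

1 February 2017 is a Wednesday, so the first Sunday is February 5 and the second is February 12.
1 October 2017 is a Sunday, so the first Saturday is October 7 and the fourth is October 28.
At the standard offset (UTC+05:00), 07:45 UTC + 5h = 12:45 Halin Prefecture standard time.
The standard-time date in Halin Prefecture, 17 April 2017, falls between 12 February and 28 October, so daylight saving is in effect and Halin Prefecture is at UTC+06:00.
07:45 UTC + 6h = 13:45 local.

13:45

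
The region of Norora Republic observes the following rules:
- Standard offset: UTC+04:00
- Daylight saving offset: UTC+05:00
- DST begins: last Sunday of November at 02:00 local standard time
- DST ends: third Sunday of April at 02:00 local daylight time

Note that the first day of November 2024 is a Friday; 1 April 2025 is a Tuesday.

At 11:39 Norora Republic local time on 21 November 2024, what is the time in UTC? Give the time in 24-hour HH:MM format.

07:39

1 November 2024 is a Friday, so Sundays fall on 3, 10, 17, 24; the last is November 24.
1 April 2025 is a Tuesday, so the first Sunday is April 6 and the third is April 20.
21 November 2024 is outside the daylight-saving period (24 November 2024 – 20 April 2025), so Norora Republic is on standard time, UTC+04:00.
11:39 local − 4h = 07:39 UTC.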